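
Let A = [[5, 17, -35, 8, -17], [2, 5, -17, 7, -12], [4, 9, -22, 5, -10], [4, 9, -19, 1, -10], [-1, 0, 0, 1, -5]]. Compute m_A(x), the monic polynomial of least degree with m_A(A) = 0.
m_A(x) = (x + 2)^2(x + 4)^3

The characteristic polynomial factors as (x + 2)^2(x + 4)^3. The minimal polynomial is ∏(x - λ)^{k_λ} where k_λ is the size of the largest Jordan block at λ.

For λ = -4: rank(A + 4I) = 4, and the largest Jordan block has size 3 (the smallest k with rank((A + 4I)^k) = rank((A + 4I)^(k+1))).
For λ = -2: rank(A + 2I) = 4, and the largest Jordan block has size 2 (the smallest k with rank((A + 2I)^k) = rank((A + 2I)^(k+1))).

So m_A(x) = (x + 2)^2(x + 4)^3.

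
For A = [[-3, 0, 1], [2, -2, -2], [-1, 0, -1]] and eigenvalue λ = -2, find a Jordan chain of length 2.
v_1 = [[0, 1, 1]]^T, v_2 = [[1, -2, 1]]^T

We seek v_1 ∈ ker((A + 2I)^2) \ ker(A + 2I), then set v_{i+1} = (A + 2I) v_i.

One such chain is v_1 = [[0, 1, 1]]^T, v_2 = [[1, -2, 1]]^T. Check: (A + 2I) v_2 = [[0, 0, 0]]^T = 0.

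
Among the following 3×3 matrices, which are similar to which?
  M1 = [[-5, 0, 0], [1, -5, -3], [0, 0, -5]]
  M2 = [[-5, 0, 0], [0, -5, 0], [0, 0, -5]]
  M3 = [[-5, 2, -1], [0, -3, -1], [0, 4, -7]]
2 classes: {M1, M3}, {M2}

Characteristic polynomials: χ_{M1} = (x + 5)^3, χ_{M2} = (x + 5)^3, χ_{M3} = (x + 5)^3.

{M1, M3}: invariant factors x + 5, (x + 5)^2.

{M2}: invariant factors x + 5, x + 5, x + 5.

Matrices are similar if and only if their invariant-factor lists agree; the partition into similarity classes is {M1, M3}, {M2}.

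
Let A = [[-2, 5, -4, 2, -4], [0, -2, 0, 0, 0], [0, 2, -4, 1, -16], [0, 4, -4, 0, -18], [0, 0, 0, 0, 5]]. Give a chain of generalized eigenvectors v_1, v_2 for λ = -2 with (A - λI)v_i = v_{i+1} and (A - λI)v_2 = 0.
v_1 = [[0, 1, 1, 0, 0]]^T, v_2 = [[1, 0, 0, 0, 0]]^T

We seek v_1 ∈ ker((A + 2I)^2) \ ker(A + 2I), then set v_{i+1} = (A + 2I) v_i.

One such chain is v_1 = [[0, 1, 1, 0, 0]]^T, v_2 = [[1, 0, 0, 0, 0]]^T. Check: (A + 2I) v_2 = [[0, 0, 0, 0, 0]]^T = 0.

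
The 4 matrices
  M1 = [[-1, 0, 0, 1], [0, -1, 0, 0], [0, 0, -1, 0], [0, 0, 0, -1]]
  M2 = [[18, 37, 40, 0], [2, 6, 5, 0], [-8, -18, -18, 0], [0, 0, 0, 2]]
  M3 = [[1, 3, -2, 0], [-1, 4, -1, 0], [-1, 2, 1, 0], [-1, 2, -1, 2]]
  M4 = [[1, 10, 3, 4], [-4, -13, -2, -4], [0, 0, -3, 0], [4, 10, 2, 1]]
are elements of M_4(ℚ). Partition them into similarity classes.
3 classes: {M1}, {M2, M3}, {M4}

Characteristic polynomials: χ_{M1} = (x + 1)^4, χ_{M2} = (x - 2)^4, χ_{M3} = (x - 2)^4, χ_{M4} = (x + 3)^3(x + 5).

{M1}: invariant factors x + 1, x + 1, (x + 1)^2.

{M2, M3}: invariant factors x - 2, (x - 2)^3.

{M4}: invariant factors x + 3, (x + 3)^2(x + 5).

Matrices are similar if and only if their invariant-factor lists agree; the partition into similarity classes is {M1}, {M2, M3}, {M4}.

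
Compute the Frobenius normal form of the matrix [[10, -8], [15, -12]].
R = [[0, 0], [1, -2]]

The invariant factors of A (the non-unit diagonal entries of the Smith normal form of xI - A over ℚ[x]) are x(x + 2), each dividing the next. The characteristic polynomial is their product, x(x + 2).

The rational canonical form is the block-diagonal matrix of companion matrices C(f_i):
R = [[0, 0], [1, -2]].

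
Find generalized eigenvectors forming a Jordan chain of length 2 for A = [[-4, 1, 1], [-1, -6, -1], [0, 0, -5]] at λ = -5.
We seek v_1 ∈ ker((A + 5I)^2) \ ker(A + 5I), then set v_{i+1} = (A + 5I) v_i.

One such chain is v_1 = [[1, 1, -1]]^T, v_2 = [[1, -1, 0]]^T. Check: (A + 5I) v_2 = [[0, 0, 0]]^T = 0.

v_1 = [[1, 1, -1]]^T, v_2 = [[1, -1, 0]]^T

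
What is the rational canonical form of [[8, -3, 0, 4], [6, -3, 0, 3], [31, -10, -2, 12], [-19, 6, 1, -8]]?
The invariant factors of A (the non-unit diagonal entries of the Smith normal form of xI - A over ℚ[x]) are (x + 1)(x + 3)(x^2 + x - 1), each dividing the next. The characteristic polynomial is their product, (x + 1)(x + 3)(x^2 + x - 1).

The rational canonical form is the block-diagonal matrix of companion matrices C(f_i):
R = [[0, 0, 0, 3], [1, 0, 0, 1], [0, 1, 0, -6], [0, 0, 1, -5]].

Note the characteristic polynomial does not split into linear factors over ℚ, so A has no Jordan form over ℚ; the rational canonical form exists over any field.

R = [[0, 0, 0, 3], [1, 0, 0, 1], [0, 1, 0, -6], [0, 0, 1, -5]]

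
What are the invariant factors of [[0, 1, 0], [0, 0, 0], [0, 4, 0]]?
The Jordan structure of A has elementary divisors x^2, x. Arranging the block sizes at each eigenvalue in decreasing order and taking row products gives the invariant factors.

Invariant factors (smallest first, each dividing the next): x, x^2.

Check: the last factor x^2 is the minimal polynomial, and the product x^3 is the characteristic polynomial.

x, x^2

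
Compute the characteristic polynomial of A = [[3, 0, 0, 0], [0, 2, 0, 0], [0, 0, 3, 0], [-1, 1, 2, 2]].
χ_A(x) = (x - 3)^2(x - 2)^2

xI - A = [[x - 3, 0, 0, 0], [0, x - 2, 0, 0], [0, 0, x - 3, 0], [1, -1, -2, x - 2]].

Expanding det(xI - A) along the first row:
det(xI - A) = + (x - 3)·det([[x - 2, 0, 0], [0, x - 3, 0], [-1, -2, x - 2]]) - (0)·det([[0, 0, 0], [0, x - 3, 0], [1, -2, x - 2]]) + (0)·det([[0, x - 2, 0], [0, 0, 0], [1, -1, x - 2]]) - (0)·det([[0, x - 2, 0], [0, 0, x - 3], [1, -1, -2]]).

Evaluating gives χ_A(x) = x^4 - 10x^3 + 37x^2 - 60x + 36 = (x - 3)^2(x - 2)^2.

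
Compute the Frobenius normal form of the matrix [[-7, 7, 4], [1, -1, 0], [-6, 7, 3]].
R = [[0, 0, 4], [1, 0, 0], [0, 1, -5]]

The invariant factors of A (the non-unit diagonal entries of the Smith normal form of xI - A over ℚ[x]) are (x + 1)(x^2 + 4x - 4), each dividing the next. The characteristic polynomial is their product, (x + 1)(x^2 + 4x - 4).

The rational canonical form is the block-diagonal matrix of companion matrices C(f_i):
R = [[0, 0, 4], [1, 0, 0], [0, 1, -5]].

Note the characteristic polynomial does not split into linear factors over ℚ, so A has no Jordan form over ℚ; the rational canonical form exists over any field.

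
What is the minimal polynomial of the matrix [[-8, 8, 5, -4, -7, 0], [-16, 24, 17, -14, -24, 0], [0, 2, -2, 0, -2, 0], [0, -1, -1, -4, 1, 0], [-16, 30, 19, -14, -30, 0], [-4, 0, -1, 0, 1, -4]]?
m_A(x) = (x + 4)^3

The characteristic polynomial factors as (x + 4)^6. The minimal polynomial is ∏(x - λ)^{k_λ} where k_λ is the size of the largest Jordan block at λ.

For λ = -4: rank(A + 4I) = 3, and the largest Jordan block has size 3 (the smallest k with rank((A + 4I)^k) = rank((A + 4I)^(k+1))).

So m_A(x) = (x + 4)^3.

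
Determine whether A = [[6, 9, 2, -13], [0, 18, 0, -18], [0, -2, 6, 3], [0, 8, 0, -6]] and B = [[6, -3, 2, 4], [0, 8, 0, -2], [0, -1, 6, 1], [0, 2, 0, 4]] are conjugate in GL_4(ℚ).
Yes.

Two matrices over a field are similar if and only if they have the same invariant factors.

Both A and B have characteristic polynomial (x - 6)^4 and minimal polynomial (x - 6)^2. Computing further, both have invariant factors (x - 6)^2, (x - 6)^2. Hence A and B are similar.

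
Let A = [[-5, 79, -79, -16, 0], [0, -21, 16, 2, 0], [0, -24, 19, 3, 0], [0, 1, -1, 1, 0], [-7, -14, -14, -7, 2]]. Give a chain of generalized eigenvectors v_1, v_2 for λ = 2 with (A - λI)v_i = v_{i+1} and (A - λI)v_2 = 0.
v_1 = [[-1, 0, 0, 1, 0]]^T, v_2 = [[-9, 2, 3, -1, 0]]^T

We seek v_1 ∈ ker((A - 2I)^2) \ ker(A - 2I), then set v_{i+1} = (A - 2I) v_i.

One such chain is v_1 = [[-1, 0, 0, 1, 0]]^T, v_2 = [[-9, 2, 3, -1, 0]]^T. Check: (A - 2I) v_2 = [[0, 0, 0, 0, 0]]^T = 0.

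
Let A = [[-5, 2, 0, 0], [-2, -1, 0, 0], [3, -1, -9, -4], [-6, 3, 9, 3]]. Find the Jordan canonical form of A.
J = [[-3, 1, 0, 0], [0, -3, 1, 0], [0, 0, -3, 0], [0, 0, 0, -3]]

The characteristic polynomial is det(xI - A) = (x + 3)^4, so the eigenvalues are -3 (algebraic multiplicity 4).

For λ = -3: rank(A + 3I) = 2, rank((A + 3I)^2) = 1, rank((A + 3I)^3) = 0. The eigenspace has dimension 4 - 2 = 2, so there are 2 Jordan blocks; the rank sequence gives block sizes [3, 1].

Assembling the blocks gives the Jordan form J above.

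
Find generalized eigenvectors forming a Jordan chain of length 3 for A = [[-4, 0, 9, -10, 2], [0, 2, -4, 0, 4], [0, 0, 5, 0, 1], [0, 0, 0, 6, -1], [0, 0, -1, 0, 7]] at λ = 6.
v_1 = [[0, 1, 0, 0, 1]]^T, v_2 = [[2, 0, 1, -1, 1]]^T, v_3 = [[1, 0, 0, -1, 0]]^T

We seek v_1 ∈ ker((A - 6I)^3) \ ker((A - 6I)^2), then set v_{i+1} = (A - 6I) v_i.

One such chain is v_1 = [[0, 1, 0, 0, 1]]^T, v_2 = [[2, 0, 1, -1, 1]]^T, v_3 = [[1, 0, 0, -1, 0]]^T. Check: (A - 6I) v_3 = [[0, 0, 0, 0, 0]]^T = 0.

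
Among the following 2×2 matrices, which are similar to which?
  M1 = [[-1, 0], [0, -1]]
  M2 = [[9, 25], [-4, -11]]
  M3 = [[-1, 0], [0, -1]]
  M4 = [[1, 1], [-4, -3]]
2 classes: {M1, M3}, {M2, M4}

Characteristic polynomials: χ_{M1} = (x + 1)^2, χ_{M2} = (x + 1)^2, χ_{M3} = (x + 1)^2, χ_{M4} = (x + 1)^2.

{M1, M3}: invariant factors x + 1, x + 1.

{M2, M4}: invariant factors (x + 1)^2.

Matrices are similar if and only if their invariant-factor lists agree; the partition into similarity classes is {M1, M3}, {M2, M4}.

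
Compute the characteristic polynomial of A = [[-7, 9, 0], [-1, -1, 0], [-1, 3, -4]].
χ_A(x) = (x + 4)^3

xI - A = [[x + 7, -9, 0], [1, x + 1, 0], [1, -3, x + 4]].

Expanding det(xI - A) along the first row:
det(xI - A) = + (x + 7)·det([[x + 1, 0], [-3, x + 4]]) - (-9)·det([[1, 0], [1, x + 4]]) + (0)·det([[1, x + 1], [1, -3]]).

Evaluating gives χ_A(x) = x^3 + 12x^2 + 48x + 64 = (x + 4)^3.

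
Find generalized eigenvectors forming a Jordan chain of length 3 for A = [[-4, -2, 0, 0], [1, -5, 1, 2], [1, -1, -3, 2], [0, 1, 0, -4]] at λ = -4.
v_1 = [[0, 0, 1, 0]]^T, v_2 = [[0, 1, 1, 0]]^T, v_3 = [[-2, 0, 0, 1]]^T

We seek v_1 ∈ ker((A + 4I)^3) \ ker((A + 4I)^2), then set v_{i+1} = (A + 4I) v_i.

One such chain is v_1 = [[0, 0, 1, 0]]^T, v_2 = [[0, 1, 1, 0]]^T, v_3 = [[-2, 0, 0, 1]]^T. Check: (A + 4I) v_3 = [[0, 0, 0, 0]]^T = 0.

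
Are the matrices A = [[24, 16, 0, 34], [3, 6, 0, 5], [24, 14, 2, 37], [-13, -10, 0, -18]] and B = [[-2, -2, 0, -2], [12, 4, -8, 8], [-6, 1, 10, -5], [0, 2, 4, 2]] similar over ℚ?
Both have characteristic polynomial (x - 4)^3(x - 2), but the minimal polynomial of A is (x - 4)^3(x - 2) while the minimal polynomial of B is (x - 4)^2(x - 2). The minimal polynomial is a similarity invariant, so A and B are not similar.

No.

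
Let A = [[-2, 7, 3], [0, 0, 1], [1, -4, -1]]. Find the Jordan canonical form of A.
The characteristic polynomial is det(xI - A) = (x + 1)^3, so the eigenvalues are -1 (algebraic multiplicity 3).

For λ = -1: rank(A + I) = 2, rank((A + I)^2) = 1, rank((A + I)^3) = 0. The eigenspace has dimension 3 - 2 = 1, so there is 1 Jordan block; the rank sequence gives block sizes [3].

Assembling the blocks gives the Jordan form J above.

J = [[-1, 1, 0], [0, -1, 1], [0, 0, -1]]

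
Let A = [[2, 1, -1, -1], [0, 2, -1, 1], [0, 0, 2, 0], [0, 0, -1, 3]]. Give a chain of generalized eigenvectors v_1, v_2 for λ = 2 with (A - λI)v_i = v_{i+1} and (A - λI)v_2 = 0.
v_1 = [[0, 3, 1, 1]]^T, v_2 = [[1, 0, 0, 0]]^T

We seek v_1 ∈ ker((A - 2I)^2) \ ker(A - 2I), then set v_{i+1} = (A - 2I) v_i.

One such chain is v_1 = [[0, 3, 1, 1]]^T, v_2 = [[1, 0, 0, 0]]^T. Check: (A - 2I) v_2 = [[0, 0, 0, 0]]^T = 0.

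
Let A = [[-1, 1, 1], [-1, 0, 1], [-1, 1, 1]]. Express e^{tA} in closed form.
A has Jordan form J = [[0, 1, 0], [0, 0, 1], [0, 0, 0]] with A = PJP^{-1}, so e^{tA} = P e^{tJ} P^{-1}.

For a Jordan block J_k(λ), e^{tJ_k(λ)} = e^{λt} · (I + tN + t^2 N^2/2! + ... + t^{k-1} N^{k-1}/(k-1)!) where N is the nilpotent superdiagonal part.

Assembling the blocks and conjugating back gives the entries of e^{tA} as shown above.

e^{tA} = [[-t^2/2 - t + 1, t, t*(t + 2)/2], [-t, 1, t], [t*(-t - 2)/2, t, t^2/2 + t + 1]]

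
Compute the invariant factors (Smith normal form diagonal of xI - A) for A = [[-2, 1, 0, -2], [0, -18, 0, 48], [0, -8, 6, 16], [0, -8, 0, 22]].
The Jordan structure of A has elementary divisors (x + 2)^2, (x - 6), (x - 6). Arranging the block sizes at each eigenvalue in decreasing order and taking row products gives the invariant factors.

Invariant factors (smallest first, each dividing the next): x - 6, (x - 6)(x + 2)^2.

Check: the last factor (x - 6)(x + 2)^2 is the minimal polynomial, and the product (x - 6)^2(x + 2)^2 is the characteristic polynomial.

x - 6, (x - 6)(x + 2)^2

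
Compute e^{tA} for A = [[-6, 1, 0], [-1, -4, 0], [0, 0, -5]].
A has Jordan form J = [[-5, 1, 0], [0, -5, 0], [0, 0, -5]] with A = PJP^{-1}, so e^{tA} = P e^{tJ} P^{-1}.

For a Jordan block J_k(λ), e^{tJ_k(λ)} = e^{λt} · (I + tN + t^2 N^2/2! + ... + t^{k-1} N^{k-1}/(k-1)!) where N is the nilpotent superdiagonal part.

Assembling the blocks and conjugating back gives the entries of e^{tA} as shown above.

e^{tA} = [[(1 - t)*e^{-5*t}, t*e^{-5*t}, 0], [-t*e^{-5*t}, (t + 1)*e^{-5*t}, 0], [0, 0, e^{-5*t}]]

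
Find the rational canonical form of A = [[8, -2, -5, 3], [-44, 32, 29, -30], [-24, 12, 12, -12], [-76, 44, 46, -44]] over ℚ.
The invariant factors of A (the non-unit diagonal entries of the Smith normal form of xI - A over ℚ[x]) are (x - 6)(x + 2), (x - 6)(x + 2), each dividing the next. The characteristic polynomial is their product, (x - 6)^2(x + 2)^2.

The rational canonical form is the block-diagonal matrix of companion matrices C(f_i):
R = [[0, 12, 0, 0], [1, 4, 0, 0], [0, 0, 0, 12], [0, 0, 1, 4]].

R = [[0, 12, 0, 0], [1, 4, 0, 0], [0, 0, 0, 12], [0, 0, 1, 4]]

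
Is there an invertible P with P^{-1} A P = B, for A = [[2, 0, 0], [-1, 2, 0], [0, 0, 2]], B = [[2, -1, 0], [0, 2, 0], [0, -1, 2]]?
Two matrices over a field are similar if and only if they have the same invariant factors.

Both A and B have characteristic polynomial (x - 2)^3 and minimal polynomial (x - 2)^2. Computing further, both have invariant factors x - 2, (x - 2)^2. Hence A and B are similar.

Yes.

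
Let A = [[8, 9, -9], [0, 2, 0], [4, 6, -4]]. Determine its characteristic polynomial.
xI - A = [[x - 8, -9, 9], [0, x - 2, 0], [-4, -6, x + 4]].

Expanding det(xI - A) along the first row:
det(xI - A) = + (x - 8)·det([[x - 2, 0], [-6, x + 4]]) - (-9)·det([[0, 0], [-4, x + 4]]) + (9)·det([[0, x - 2], [-4, -6]]).

Evaluating gives χ_A(x) = x^3 - 6x^2 + 12x - 8 = (x - 2)^3.

χ_A(x) = (x - 2)^3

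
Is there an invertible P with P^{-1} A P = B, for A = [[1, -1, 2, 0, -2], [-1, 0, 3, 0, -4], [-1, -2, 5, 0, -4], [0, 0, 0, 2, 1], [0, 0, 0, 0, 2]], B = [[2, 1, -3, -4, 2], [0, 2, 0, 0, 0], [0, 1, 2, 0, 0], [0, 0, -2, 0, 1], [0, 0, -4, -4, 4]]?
Two matrices over a field are similar if and only if they have the same invariant factors.

Both A and B have characteristic polynomial (x - 2)^5 and minimal polynomial (x - 2)^3. Computing further, both have invariant factors (x - 2)^2, (x - 2)^3. Hence A and B are similar.

Yes.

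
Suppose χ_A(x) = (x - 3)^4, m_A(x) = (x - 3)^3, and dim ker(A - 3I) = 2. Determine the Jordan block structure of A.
Jordan blocks: (3, 3), (3, 1)

λ = 3: algebraic multiplicity 4 (exponent in χ_A), largest block size 3 (exponent in m_A), 2 blocks (geometric multiplicity). These force block sizes [3, 1].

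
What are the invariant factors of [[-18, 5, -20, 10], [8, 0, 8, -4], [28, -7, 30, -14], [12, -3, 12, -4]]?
The Jordan structure of A has elementary divisors (x - 2)^2, (x - 2), (x - 2). Arranging the block sizes at each eigenvalue in decreasing order and taking row products gives the invariant factors.

Invariant factors (smallest first, each dividing the next): x - 2, x - 2, (x - 2)^2.

Check: the last factor (x - 2)^2 is the minimal polynomial, and the product (x - 2)^4 is the characteristic polynomial.

x - 2, x - 2, (x - 2)^2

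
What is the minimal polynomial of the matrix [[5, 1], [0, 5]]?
m_A(x) = (x - 5)^2

The characteristic polynomial factors as (x - 5)^2. The minimal polynomial is ∏(x - λ)^{k_λ} where k_λ is the size of the largest Jordan block at λ.

For λ = 5: rank(A - 5I) = 1, and the largest Jordan block has size 2 (the smallest k with rank((A - 5I)^k) = rank((A - 5I)^(k+1))).

So m_A(x) = (x - 5)^2.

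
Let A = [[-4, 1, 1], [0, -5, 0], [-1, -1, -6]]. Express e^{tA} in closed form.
A has Jordan form J = [[-5, 1, 0], [0, -5, 0], [0, 0, -5]] with A = PJP^{-1}, so e^{tA} = P e^{tJ} P^{-1}.

For a Jordan block J_k(λ), e^{tJ_k(λ)} = e^{λt} · (I + tN + t^2 N^2/2! + ... + t^{k-1} N^{k-1}/(k-1)!) where N is the nilpotent superdiagonal part.

Assembling the blocks and conjugating back gives the entries of e^{tA} as shown above.

e^{tA} = [[(t + 1)*e^{-5*t}, t*e^{-5*t}, t*e^{-5*t}], [0, e^{-5*t}, 0], [-t*e^{-5*t}, -t*e^{-5*t}, (1 - t)*e^{-5*t}]]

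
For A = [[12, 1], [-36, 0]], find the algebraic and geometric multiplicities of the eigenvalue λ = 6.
The characteristic polynomial is (x - 6)^2, so the factor x - 6 appears with exponent 2: the algebraic multiplicity is 2.

rank(A - 6I) = 1, so the eigenspace has dimension 2 - 1 = 1: the geometric multiplicity is 1.

Since 1 < 2, A is not diagonalizable.

algebraic multiplicity 2, geometric multiplicity 1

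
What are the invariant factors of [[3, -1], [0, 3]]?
The Jordan structure of A has elementary divisors (x - 3)^2. Arranging the block sizes at each eigenvalue in decreasing order and taking row products gives the invariant factors.

Invariant factors (smallest first, each dividing the next): (x - 3)^2.

Check: the last factor (x - 3)^2 is the minimal polynomial, and the product (x - 3)^2 is the characteristic polynomial.

(x - 3)^2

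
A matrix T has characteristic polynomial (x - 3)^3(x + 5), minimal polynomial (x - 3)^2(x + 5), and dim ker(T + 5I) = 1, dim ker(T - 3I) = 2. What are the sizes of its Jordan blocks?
λ = -5: algebraic multiplicity 1 (exponent in χ_T), largest block size 1 (exponent in m_T), 1 block (geometric multiplicity). This forces block sizes [1].
λ = 3: algebraic multiplicity 3 (exponent in χ_T), largest block size 2 (exponent in m_T), 2 blocks (geometric multiplicity). These force block sizes [2, 1].

Jordan blocks: (-5, 1), (3, 2), (3, 1)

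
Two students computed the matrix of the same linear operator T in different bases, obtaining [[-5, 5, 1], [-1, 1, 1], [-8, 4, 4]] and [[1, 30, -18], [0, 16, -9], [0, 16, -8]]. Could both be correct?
trace(A) = 0 but trace(B) = 9. The trace is a similarity invariant, so A and B are not similar.

No.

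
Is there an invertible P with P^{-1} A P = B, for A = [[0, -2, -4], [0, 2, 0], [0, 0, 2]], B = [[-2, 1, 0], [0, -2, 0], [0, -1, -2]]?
trace(A) = 4 but trace(B) = -6. The trace is a similarity invariant, so A and B are not similar.

No.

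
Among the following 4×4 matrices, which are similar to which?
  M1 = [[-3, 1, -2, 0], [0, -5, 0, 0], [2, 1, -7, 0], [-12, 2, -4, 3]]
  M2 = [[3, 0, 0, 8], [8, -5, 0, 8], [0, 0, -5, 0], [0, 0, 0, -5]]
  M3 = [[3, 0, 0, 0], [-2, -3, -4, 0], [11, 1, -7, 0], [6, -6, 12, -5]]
2 classes: {M1, M3}, {M2}

Characteristic polynomials: χ_{M1} = (x - 3)(x + 5)^3, χ_{M2} = (x - 3)(x + 5)^3, χ_{M3} = (x - 3)(x + 5)^3.

{M1, M3}: invariant factors x + 5, (x - 3)(x + 5)^2.

{M2}: invariant factors x + 5, x + 5, (x - 3)(x + 5).

Matrices are similar if and only if their invariant-factor lists agree; the partition into similarity classes is {M1, M3}, {M2}.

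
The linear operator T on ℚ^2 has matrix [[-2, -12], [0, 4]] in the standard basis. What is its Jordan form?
The characteristic polynomial is det(xI - A) = (x - 4)(x + 2), so the eigenvalues are -2 (algebraic multiplicity 1), 4 (algebraic multiplicity 1).

For λ = -2: algebraic multiplicity 1 gives one 1×1 block.

For λ = 4: algebraic multiplicity 1 gives one 1×1 block.

Assembling the blocks gives the Jordan form J above.

J = [[-2, 0], [0, 4]]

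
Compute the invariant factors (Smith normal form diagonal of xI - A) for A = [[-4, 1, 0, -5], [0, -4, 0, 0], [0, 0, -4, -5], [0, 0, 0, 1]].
x + 4, (x - 1)(x + 4)^2

The Jordan structure of A has elementary divisors (x + 4)^2, (x + 4), (x - 1). Arranging the block sizes at each eigenvalue in decreasing order and taking row products gives the invariant factors.

Invariant factors (smallest first, each dividing the next): x + 4, (x - 1)(x + 4)^2.

Check: the last factor (x - 1)(x + 4)^2 is the minimal polynomial, and the product (x - 1)(x + 4)^3 is the characteristic polynomial.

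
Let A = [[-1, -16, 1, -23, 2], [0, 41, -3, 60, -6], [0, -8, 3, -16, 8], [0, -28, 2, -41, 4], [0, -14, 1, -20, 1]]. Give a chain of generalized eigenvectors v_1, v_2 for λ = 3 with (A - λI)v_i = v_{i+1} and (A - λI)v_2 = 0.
We seek v_1 ∈ ker((A - 3I)^2) \ ker(A - 3I), then set v_{i+1} = (A - 3I) v_i.

One such chain is v_1 = [[0, 0, -1, 0, 0]]^T, v_2 = [[-1, 3, 0, -2, -1]]^T. Check: (A - 3I) v_2 = [[0, 0, 0, 0, 0]]^T = 0.

v_1 = [[0, 0, -1, 0, 0]]^T, v_2 = [[-1, 3, 0, -2, -1]]^T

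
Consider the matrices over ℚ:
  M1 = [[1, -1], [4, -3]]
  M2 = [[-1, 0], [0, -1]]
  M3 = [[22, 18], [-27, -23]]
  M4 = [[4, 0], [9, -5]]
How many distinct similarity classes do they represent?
3 classes: {M1}, {M2}, {M3, M4}

Characteristic polynomials: χ_{M1} = (x + 1)^2, χ_{M2} = (x + 1)^2, χ_{M3} = (x - 4)(x + 5), χ_{M4} = (x - 4)(x + 5).

{M1}: invariant factors (x + 1)^2.

{M2}: invariant factors x + 1, x + 1.

{M3, M4}: invariant factors (x - 4)(x + 5).

Matrices are similar if and only if their invariant-factor lists agree; the partition into similarity classes is {M1}, {M2}, {M3, M4}.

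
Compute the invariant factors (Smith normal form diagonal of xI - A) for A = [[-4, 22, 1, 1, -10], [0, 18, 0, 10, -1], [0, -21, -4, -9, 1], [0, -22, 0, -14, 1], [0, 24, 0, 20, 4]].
The Jordan structure of A has elementary divisors (x + 4)^3, (x - 6)^2. Arranging the block sizes at each eigenvalue in decreasing order and taking row products gives the invariant factors.

Invariant factors (smallest first, each dividing the next): (x - 6)^2(x + 4)^3.

Check: the last factor (x - 6)^2(x + 4)^3 is the minimal polynomial, and the product (x - 6)^2(x + 4)^3 is the characteristic polynomial.

(x - 6)^2(x + 4)^3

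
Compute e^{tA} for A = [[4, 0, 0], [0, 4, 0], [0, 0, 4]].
e^{tA} = [[e^{4*t}, 0, 0], [0, e^{4*t}, 0], [0, 0, e^{4*t}]]

A has Jordan form J = [[4, 0, 0], [0, 4, 0], [0, 0, 4]] with A = PJP^{-1}, so e^{tA} = P e^{tJ} P^{-1}.

For a Jordan block J_k(λ), e^{tJ_k(λ)} = e^{λt} · (I + tN + t^2 N^2/2! + ... + t^{k-1} N^{k-1}/(k-1)!) where N is the nilpotent superdiagonal part.

Assembling the blocks and conjugating back gives the entries of e^{tA} as shown above.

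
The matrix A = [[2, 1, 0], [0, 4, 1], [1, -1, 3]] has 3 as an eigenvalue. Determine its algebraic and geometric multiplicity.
The characteristic polynomial is (x - 3)^3, so the factor x - 3 appears with exponent 3: the algebraic multiplicity is 3.

rank(A - 3I) = 2, so the eigenspace has dimension 3 - 2 = 1: the geometric multiplicity is 1.

Since 1 < 3, A is not diagonalizable.

algebraic multiplicity 3, geometric multiplicity 1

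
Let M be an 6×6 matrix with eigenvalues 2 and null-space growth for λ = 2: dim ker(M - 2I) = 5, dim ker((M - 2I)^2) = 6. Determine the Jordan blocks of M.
λ = 2: successive nullity increments [5, 1] count blocks of size ≥ k; block sizes are [2, 1, 1, 1, 1].

Jordan blocks: (2, 2), (2, 1), (2, 1), (2, 1), (2, 1)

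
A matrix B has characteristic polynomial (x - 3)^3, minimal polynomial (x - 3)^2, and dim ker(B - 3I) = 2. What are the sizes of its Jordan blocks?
Jordan blocks: (3, 2), (3, 1)

λ = 3: algebraic multiplicity 3 (exponent in χ_B), largest block size 2 (exponent in m_B), 2 blocks (geometric multiplicity). These force block sizes [2, 1].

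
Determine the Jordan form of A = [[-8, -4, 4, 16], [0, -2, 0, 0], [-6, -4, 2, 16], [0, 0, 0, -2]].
The characteristic polynomial is det(xI - A) = (x + 2)^3(x + 4), so the eigenvalues are -4 (algebraic multiplicity 1), -2 (algebraic multiplicity 3).

For λ = -4: algebraic multiplicity 1 gives one 1×1 block.

For λ = -2: rank(A + 2I) = 1. The eigenspace has dimension 4 - 1 = 3, so there are 3 Jordan blocks; the rank sequence gives block sizes [1, 1, 1].

Assembling the blocks gives the Jordan form J above.

J = [[-4, 0, 0, 0], [0, -2, 0, 0], [0, 0, -2, 0], [0, 0, 0, -2]]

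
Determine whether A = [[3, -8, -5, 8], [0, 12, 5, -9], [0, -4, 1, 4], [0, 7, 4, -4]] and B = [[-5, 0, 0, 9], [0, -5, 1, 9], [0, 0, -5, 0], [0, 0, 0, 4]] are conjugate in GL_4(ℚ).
No.

trace(A) = 12 but trace(B) = -11. The trace is a similarity invariant, so A and B are not similar.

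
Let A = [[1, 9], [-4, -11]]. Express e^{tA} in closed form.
e^{tA} = [[(6*t + 1)*e^{-5*t}, 9*t*e^{-5*t}], [-4*t*e^{-5*t}, (1 - 6*t)*e^{-5*t}]]

A has Jordan form J = [[-5, 1], [0, -5]] with A = PJP^{-1}, so e^{tA} = P e^{tJ} P^{-1}.

For a Jordan block J_k(λ), e^{tJ_k(λ)} = e^{λt} · (I + tN + t^2 N^2/2! + ... + t^{k-1} N^{k-1}/(k-1)!) where N is the nilpotent superdiagonal part.

Assembling the blocks and conjugating back gives the entries of e^{tA} as shown above.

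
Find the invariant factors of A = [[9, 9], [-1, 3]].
(x - 6)^2

The Jordan structure of A has elementary divisors (x - 6)^2. Arranging the block sizes at each eigenvalue in decreasing order and taking row products gives the invariant factors.

Invariant factors (smallest first, each dividing the next): (x - 6)^2.

Check: the last factor (x - 6)^2 is the minimal polynomial, and the product (x - 6)^2 is the characteristic polynomial.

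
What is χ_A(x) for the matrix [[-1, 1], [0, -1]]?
xI - A = [[x + 1, -1], [0, x + 1]].

Expanding det(xI - A) along the first row:
det(xI - A) = + (x + 1)·det([[x + 1]]) - (-1)·det([[0]]).

Evaluating gives χ_A(x) = x^2 + 2x + 1 = (x + 1)^2.

χ_A(x) = (x + 1)^2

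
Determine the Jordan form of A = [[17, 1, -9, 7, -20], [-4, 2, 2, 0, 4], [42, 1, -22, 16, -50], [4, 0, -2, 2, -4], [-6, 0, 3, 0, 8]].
J = [[-1, 0, 0, 0, 0], [0, 2, 1, 0, 0], [0, 0, 2, 1, 0], [0, 0, 0, 2, 0], [0, 0, 0, 0, 2]]

The characteristic polynomial is det(xI - A) = (x - 2)^4(x + 1), so the eigenvalues are -1 (algebraic multiplicity 1), 2 (algebraic multiplicity 4).

For λ = -1: algebraic multiplicity 1 gives one 1×1 block.

For λ = 2: rank(A - 2I) = 3, rank((A - 2I)^2) = 2, rank((A - 2I)^3) = 1. The eigenspace has dimension 5 - 3 = 2, so there are 2 Jordan blocks; the rank sequence gives block sizes [3, 1].

Assembling the blocks gives the Jordan form J above.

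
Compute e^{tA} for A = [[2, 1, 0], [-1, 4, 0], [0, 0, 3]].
e^{tA} = [[(1 - t)*e^{3*t}, t*e^{3*t}, 0], [-t*e^{3*t}, (t + 1)*e^{3*t}, 0], [0, 0, e^{3*t}]]

A has Jordan form J = [[3, 1, 0], [0, 3, 0], [0, 0, 3]] with A = PJP^{-1}, so e^{tA} = P e^{tJ} P^{-1}.

For a Jordan block J_k(λ), e^{tJ_k(λ)} = e^{λt} · (I + tN + t^2 N^2/2! + ... + t^{k-1} N^{k-1}/(k-1)!) where N is the nilpotent superdiagonal part.

Assembling the blocks and conjugating back gives the entries of e^{tA} as shown above.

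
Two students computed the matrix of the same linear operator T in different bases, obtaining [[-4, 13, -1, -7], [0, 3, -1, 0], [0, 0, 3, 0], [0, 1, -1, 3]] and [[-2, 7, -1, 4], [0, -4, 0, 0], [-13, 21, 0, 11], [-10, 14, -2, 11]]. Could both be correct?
Two matrices over a field are similar if and only if they have the same invariant factors.

Both A and B have characteristic polynomial (x - 3)^3(x + 4) and minimal polynomial (x - 3)^3(x + 4). Computing further, both have invariant factors (x - 3)^3(x + 4). Hence A and B are similar.

Yes.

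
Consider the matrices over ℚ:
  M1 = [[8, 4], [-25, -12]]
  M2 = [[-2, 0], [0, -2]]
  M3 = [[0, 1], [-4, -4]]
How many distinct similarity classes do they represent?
Characteristic polynomials: χ_{M1} = (x + 2)^2, χ_{M2} = (x + 2)^2, χ_{M3} = (x + 2)^2.

{M1, M3}: invariant factors (x + 2)^2.

{M2}: invariant factors x + 2, x + 2.

Matrices are similar if and only if their invariant-factor lists agree; the partition into similarity classes is {M1, M3}, {M2}.

2 classes: {M1, M3}, {M2}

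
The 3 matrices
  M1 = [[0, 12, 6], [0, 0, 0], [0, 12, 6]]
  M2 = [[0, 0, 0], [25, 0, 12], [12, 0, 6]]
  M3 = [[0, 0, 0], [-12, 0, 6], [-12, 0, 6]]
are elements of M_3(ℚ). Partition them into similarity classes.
2 classes: {M1, M3}, {M2}

Characteristic polynomials: χ_{M1} = x^2(x - 6), χ_{M2} = x^2(x - 6), χ_{M3} = x^2(x - 6).

{M1, M3}: invariant factors x, x(x - 6).

{M2}: invariant factors x^2(x - 6).

Matrices are similar if and only if their invariant-factor lists agree; the partition into similarity classes is {M1, M3}, {M2}.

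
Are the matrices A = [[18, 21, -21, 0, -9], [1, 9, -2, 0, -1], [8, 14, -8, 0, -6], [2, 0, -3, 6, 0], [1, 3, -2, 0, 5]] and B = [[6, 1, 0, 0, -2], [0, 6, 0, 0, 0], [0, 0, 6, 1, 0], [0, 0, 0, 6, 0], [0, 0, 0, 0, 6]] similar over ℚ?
No.

Both have characteristic polynomial (x - 6)^5, but the minimal polynomial of A is (x - 6)^3 while the minimal polynomial of B is (x - 6)^2. The minimal polynomial is a similarity invariant, so A and B are not similar.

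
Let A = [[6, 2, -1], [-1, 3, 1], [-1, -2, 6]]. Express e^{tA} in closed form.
e^{tA} = [[(t + 1)*e^{5*t}, 2*t*e^{5*t}, -t*e^{5*t}], [-t*e^{5*t}, (1 - 2*t)*e^{5*t}, t*e^{5*t}], [-t*e^{5*t}, -2*t*e^{5*t}, (t + 1)*e^{5*t}]]

A has Jordan form J = [[5, 1, 0], [0, 5, 0], [0, 0, 5]] with A = PJP^{-1}, so e^{tA} = P e^{tJ} P^{-1}.

For a Jordan block J_k(λ), e^{tJ_k(λ)} = e^{λt} · (I + tN + t^2 N^2/2! + ... + t^{k-1} N^{k-1}/(k-1)!) where N is the nilpotent superdiagonal part.

Assembling the blocks and conjugating back gives the entries of e^{tA} as shown above.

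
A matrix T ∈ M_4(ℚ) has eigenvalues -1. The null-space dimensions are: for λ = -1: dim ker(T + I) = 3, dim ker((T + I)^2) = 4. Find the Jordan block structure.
Jordan blocks: (-1, 2), (-1, 1), (-1, 1)

λ = -1: successive nullity increments [3, 1] count blocks of size ≥ k; block sizes are [2, 1, 1].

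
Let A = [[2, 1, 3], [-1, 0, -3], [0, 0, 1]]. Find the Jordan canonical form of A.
J = [[1, 1, 0], [0, 1, 0], [0, 0, 1]]

The characteristic polynomial is det(xI - A) = (x - 1)^3, so the eigenvalues are 1 (algebraic multiplicity 3).

For λ = 1: rank(A - I) = 1, rank((A - I)^2) = 0. The eigenspace has dimension 3 - 1 = 2, so there are 2 Jordan blocks; the rank sequence gives block sizes [2, 1].

Assembling the blocks gives the Jordan form J above.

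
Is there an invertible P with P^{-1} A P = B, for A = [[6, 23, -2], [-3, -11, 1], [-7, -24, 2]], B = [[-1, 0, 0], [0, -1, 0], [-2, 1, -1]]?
No.

Both have characteristic polynomial (x + 1)^3, but the minimal polynomial of A is (x + 1)^3 while the minimal polynomial of B is (x + 1)^2. The minimal polynomial is a similarity invariant, so A and B are not similar.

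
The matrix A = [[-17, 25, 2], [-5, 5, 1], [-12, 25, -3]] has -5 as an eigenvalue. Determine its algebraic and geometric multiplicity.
algebraic multiplicity 3, geometric multiplicity 1

The characteristic polynomial is (x + 5)^3, so the factor x + 5 appears with exponent 3: the algebraic multiplicity is 3.

rank(A + 5I) = 2, so the eigenspace has dimension 3 - 2 = 1: the geometric multiplicity is 1.

Since 1 < 3, A is not diagonalizable.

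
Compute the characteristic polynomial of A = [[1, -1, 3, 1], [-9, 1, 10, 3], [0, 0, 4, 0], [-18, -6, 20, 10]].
χ_A(x) = (x - 4)^4

xI - A = [[x - 1, 1, -3, -1], [9, x - 1, -10, -3], [0, 0, x - 4, 0], [18, 6, -20, x - 10]].

Expanding det(xI - A) along the first row:
det(xI - A) = + (x - 1)·det([[x - 1, -10, -3], [0, x - 4, 0], [6, -20, x - 10]]) - (1)·det([[9, -10, -3], [0, x - 4, 0], [18, -20, x - 10]]) + (-3)·det([[9, x - 1, -3], [0, 0, 0], [18, 6, x - 10]]) - (-1)·det([[9, x - 1, -10], [0, 0, x - 4], [18, 6, -20]]).

Evaluating gives χ_A(x) = x^4 - 16x^3 + 96x^2 - 256x + 256 = (x - 4)^4.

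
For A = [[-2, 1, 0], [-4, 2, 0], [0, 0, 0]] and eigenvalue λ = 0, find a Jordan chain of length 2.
v_1 = [[0, 1, 0]]^T, v_2 = [[1, 2, 0]]^T

We seek v_1 ∈ ker(A^2) \ ker(A), then set v_{i+1} = A v_i.

One such chain is v_1 = [[0, 1, 0]]^T, v_2 = [[1, 2, 0]]^T. Check: A v_2 = [[0, 0, 0]]^T = 0.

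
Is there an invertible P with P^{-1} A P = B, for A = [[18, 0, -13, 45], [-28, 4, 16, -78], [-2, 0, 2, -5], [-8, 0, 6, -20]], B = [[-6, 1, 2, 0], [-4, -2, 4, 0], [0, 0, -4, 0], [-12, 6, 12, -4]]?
trace(A) = 4 but trace(B) = -16. The trace is a similarity invariant, so A and B are not similar.

No.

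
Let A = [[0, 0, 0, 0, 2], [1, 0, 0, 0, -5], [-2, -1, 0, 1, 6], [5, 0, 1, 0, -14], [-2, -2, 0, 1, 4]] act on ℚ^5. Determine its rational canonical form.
R = [[0, 0, 0, 0, 2], [1, 0, 0, 0, -5], [0, 1, 0, 0, 8], [0, 0, 1, 0, -7], [0, 0, 0, 1, 4]]

The invariant factors of A (the non-unit diagonal entries of the Smith normal form of xI - A over ℚ[x]) are (x - 2)(x^2 - x + 1)^2, each dividing the next. The characteristic polynomial is their product, (x - 2)(x^2 - x + 1)^2.

The rational canonical form is the block-diagonal matrix of companion matrices C(f_i):
R = [[0, 0, 0, 0, 2], [1, 0, 0, 0, -5], [0, 1, 0, 0, 8], [0, 0, 1, 0, -7], [0, 0, 0, 1, 4]].

Note the characteristic polynomial does not split into linear factors over ℚ, so A has no Jordan form over ℚ; the rational canonical form exists over any field.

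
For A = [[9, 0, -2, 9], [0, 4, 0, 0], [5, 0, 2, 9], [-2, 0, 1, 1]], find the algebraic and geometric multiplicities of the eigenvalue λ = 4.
algebraic multiplicity 4, geometric multiplicity 2

The characteristic polynomial is (x - 4)^4, so the factor x - 4 appears with exponent 4: the algebraic multiplicity is 4.

rank(A - 4I) = 2, so the eigenspace has dimension 4 - 2 = 2: the geometric multiplicity is 2.

Since 2 < 4, A is not diagonalizable.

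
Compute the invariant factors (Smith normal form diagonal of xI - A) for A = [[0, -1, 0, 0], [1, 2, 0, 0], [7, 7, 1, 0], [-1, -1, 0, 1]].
x - 1, x - 1, (x - 1)^2

The Jordan structure of A has elementary divisors (x - 1)^2, (x - 1), (x - 1). Arranging the block sizes at each eigenvalue in decreasing order and taking row products gives the invariant factors.

Invariant factors (smallest first, each dividing the next): x - 1, x - 1, (x - 1)^2.

Check: the last factor (x - 1)^2 is the minimal polynomial, and the product (x - 1)^4 is the characteristic polynomial.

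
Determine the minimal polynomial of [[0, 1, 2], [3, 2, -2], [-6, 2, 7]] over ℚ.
The characteristic polynomial factors as (x - 3)^3. The minimal polynomial is ∏(x - λ)^{k_λ} where k_λ is the size of the largest Jordan block at λ.

For λ = 3: rank(A - 3I) = 1, and the largest Jordan block has size 2 (the smallest k with rank((A - 3I)^k) = rank((A - 3I)^(k+1))).

So m_A(x) = (x - 3)^2.

m_A(x) = (x - 3)^2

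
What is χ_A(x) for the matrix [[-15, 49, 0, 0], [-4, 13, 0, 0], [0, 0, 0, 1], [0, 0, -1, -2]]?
χ_A(x) = (x + 1)^4

xI - A = [[x + 15, -49, 0, 0], [4, x - 13, 0, 0], [0, 0, x, -1], [0, 0, 1, x + 2]].

Expanding det(xI - A) along the first row:
det(xI - A) = + (x + 15)·det([[x - 13, 0, 0], [0, x, -1], [0, 1, x + 2]]) - (-49)·det([[4, 0, 0], [0, x, -1], [0, 1, x + 2]]) + (0)·det([[4, x - 13, 0], [0, 0, -1], [0, 0, x + 2]]) - (0)·det([[4, x - 13, 0], [0, 0, x], [0, 0, 1]]).

Evaluating gives χ_A(x) = x^4 + 4x^3 + 6x^2 + 4x + 1 = (x + 1)^4.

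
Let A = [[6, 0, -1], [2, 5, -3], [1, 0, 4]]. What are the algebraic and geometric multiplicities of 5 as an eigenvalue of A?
algebraic multiplicity 3, geometric multiplicity 1

The characteristic polynomial is (x - 5)^3, so the factor x - 5 appears with exponent 3: the algebraic multiplicity is 3.

rank(A - 5I) = 2, so the eigenspace has dimension 3 - 2 = 1: the geometric multiplicity is 1.

Since 1 < 3, A is not diagonalizable.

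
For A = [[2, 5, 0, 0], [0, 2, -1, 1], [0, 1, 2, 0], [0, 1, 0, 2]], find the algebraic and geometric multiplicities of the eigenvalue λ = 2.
The characteristic polynomial is (x - 2)^4, so the factor x - 2 appears with exponent 4: the algebraic multiplicity is 4.

rank(A - 2I) = 2, so the eigenspace has dimension 4 - 2 = 2: the geometric multiplicity is 2.

Since 2 < 4, A is not diagonalizable.

algebraic multiplicity 4, geometric multiplicity 2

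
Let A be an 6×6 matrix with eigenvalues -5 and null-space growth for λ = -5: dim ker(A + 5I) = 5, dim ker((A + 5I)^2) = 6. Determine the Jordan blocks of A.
λ = -5: successive nullity increments [5, 1] count blocks of size ≥ k; block sizes are [2, 1, 1, 1, 1].

Jordan blocks: (-5, 2), (-5, 1), (-5, 1), (-5, 1), (-5, 1)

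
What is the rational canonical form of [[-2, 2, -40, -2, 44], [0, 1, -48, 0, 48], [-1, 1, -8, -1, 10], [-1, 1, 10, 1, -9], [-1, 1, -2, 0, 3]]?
The invariant factors of A (the non-unit diagonal entries of the Smith normal form of xI - A over ℚ[x]) are (x + 2)(x + 3)(x^3 - x - 4), each dividing the next. The characteristic polynomial is their product, (x + 2)(x + 3)(x^3 - x - 4).

The rational canonical form is the block-diagonal matrix of companion matrices C(f_i):
R = [[0, 0, 0, 0, 24], [1, 0, 0, 0, 26], [0, 1, 0, 0, 9], [0, 0, 1, 0, -5], [0, 0, 0, 1, -5]].

Note the characteristic polynomial does not split into linear factors over ℚ, so A has no Jordan form over ℚ; the rational canonical form exists over any field.

R = [[0, 0, 0, 0, 24], [1, 0, 0, 0, 26], [0, 1, 0, 0, 9], [0, 0, 1, 0, -5], [0, 0, 0, 1, -5]]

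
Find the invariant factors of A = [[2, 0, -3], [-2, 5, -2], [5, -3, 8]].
The Jordan structure of A has elementary divisors (x - 5)^3. Arranging the block sizes at each eigenvalue in decreasing order and taking row products gives the invariant factors.

Invariant factors (smallest first, each dividing the next): (x - 5)^3.

Check: the last factor (x - 5)^3 is the minimal polynomial, and the product (x - 5)^3 is the characteristic polynomial.

(x - 5)^3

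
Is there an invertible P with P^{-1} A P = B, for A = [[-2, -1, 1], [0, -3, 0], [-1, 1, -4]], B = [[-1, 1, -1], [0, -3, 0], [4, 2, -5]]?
Yes.

Two matrices over a field are similar if and only if they have the same invariant factors.

Both A and B have characteristic polynomial (x + 3)^3 and minimal polynomial (x + 3)^2. Computing further, both have invariant factors x + 3, (x + 3)^2. Hence A and B are similar.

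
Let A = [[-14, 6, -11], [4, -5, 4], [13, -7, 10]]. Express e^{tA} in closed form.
A has Jordan form J = [[-3, 1, 0], [0, -3, 1], [0, 0, -3]] with A = PJP^{-1}, so e^{tA} = P e^{tJ} P^{-1}.

For a Jordan block J_k(λ), e^{tJ_k(λ)} = e^{λt} · (I + tN + t^2 N^2/2! + ... + t^{k-1} N^{k-1}/(k-1)!) where N is the nilpotent superdiagonal part.

Assembling the blocks and conjugating back gives the entries of e^{tA} as shown above.

e^{tA} = [[(t^2 - 11*t + 1)*e^{-3*t}, t*(12 - t)*e^{-3*t}/2, t*(t - 11)*e^{-3*t}], [4*t*e^{-3*t}, (1 - 2*t)*e^{-3*t}, 4*t*e^{-3*t}], [t*(13 - t)*e^{-3*t}, t*(t - 14)*e^{-3*t}/2, (-t^2 + 13*t + 1)*e^{-3*t}]]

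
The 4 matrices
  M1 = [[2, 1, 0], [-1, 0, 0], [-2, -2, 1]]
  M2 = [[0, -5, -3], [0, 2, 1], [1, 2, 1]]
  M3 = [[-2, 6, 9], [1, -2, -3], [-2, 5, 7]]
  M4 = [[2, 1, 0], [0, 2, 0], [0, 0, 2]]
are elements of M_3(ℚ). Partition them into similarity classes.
3 classes: {M1}, {M2, M3}, {M4}

Characteristic polynomials: χ_{M1} = (x - 1)^3, χ_{M2} = (x - 1)^3, χ_{M3} = (x - 1)^3, χ_{M4} = (x - 2)^3.

{M1}: invariant factors x - 1, (x - 1)^2.

{M2, M3}: invariant factors (x - 1)^3.

{M4}: invariant factors x - 2, (x - 2)^2.

Matrices are similar if and only if their invariant-factor lists agree; the partition into similarity classes is {M1}, {M2, M3}, {M4}.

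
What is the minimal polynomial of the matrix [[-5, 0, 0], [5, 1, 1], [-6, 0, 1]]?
m_A(x) = (x - 1)^2(x + 5)

The characteristic polynomial factors as (x - 1)^2(x + 5). The minimal polynomial is ∏(x - λ)^{k_λ} where k_λ is the size of the largest Jordan block at λ.

For λ = -5: rank(A + 5I) = 2, and the largest Jordan block has size 1 (the smallest k with rank((A + 5I)^k) = rank((A + 5I)^(k+1))).
For λ = 1: rank(A - I) = 2, and the largest Jordan block has size 2 (the smallest k with rank((A - I)^k) = rank((A - I)^(k+1))).

So m_A(x) = (x - 1)^2(x + 5).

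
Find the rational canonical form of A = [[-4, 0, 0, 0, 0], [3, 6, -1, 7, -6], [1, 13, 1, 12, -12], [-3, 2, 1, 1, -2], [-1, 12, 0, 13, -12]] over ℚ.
The invariant factors of A (the non-unit diagonal entries of the Smith normal form of xI - A over ℚ[x]) are x + 4, (x + 4)(x^3 + 2x + 2), each dividing the next. The characteristic polynomial is their product, (x + 4)^2(x^3 + 2x + 2).

The rational canonical form is the block-diagonal matrix of companion matrices C(f_i):
R = [[-4, 0, 0, 0, 0], [0, 0, 0, 0, -8], [0, 1, 0, 0, -10], [0, 0, 1, 0, -2], [0, 0, 0, 1, -4]].

Note the characteristic polynomial does not split into linear factors over ℚ, so A has no Jordan form over ℚ; the rational canonical form exists over any field.

R = [[-4, 0, 0, 0, 0], [0, 0, 0, 0, -8], [0, 1, 0, 0, -10], [0, 0, 1, 0, -2], [0, 0, 0, 1, -4]]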